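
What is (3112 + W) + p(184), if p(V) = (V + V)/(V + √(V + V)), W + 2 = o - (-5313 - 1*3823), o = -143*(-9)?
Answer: 1231687/91 - 4*√23/91 ≈ 13535.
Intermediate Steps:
o = 1287
W = 10421 (W = -2 + (1287 - (-5313 - 1*3823)) = -2 + (1287 - (-5313 - 3823)) = -2 + (1287 - 1*(-9136)) = -2 + (1287 + 9136) = -2 + 10423 = 10421)
p(V) = 2*V/(V + √2*√V) (p(V) = (2*V)/(V + √(2*V)) = (2*V)/(V + √2*√V) = 2*V/(V + √2*√V))
(3112 + W) + p(184) = (3112 + 10421) + 2*184/(184 + √2*√184) = 13533 + 2*184/(184 + √2*(2*√46)) = 13533 + 2*184/(184 + 4*√23) = 13533 + 368/(184 + 4*√23)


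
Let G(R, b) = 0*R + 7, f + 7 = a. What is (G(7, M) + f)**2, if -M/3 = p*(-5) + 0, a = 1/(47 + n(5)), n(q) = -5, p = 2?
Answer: 1/1764 ≈ 0.00056689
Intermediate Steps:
a = 1/42 (a = 1/(47 - 5) = 1/42 ≈ 0.023810)
f = -293/42 (f = -7 + 1/42 = -293/42 ≈ -6.9762)
M = 30 (M = -3*(2*(-5) + 0) = -3*(-10 + 0) = -3*(-10) = 30)
G(R, b) = 7 (G(R, b) = 0 + 7 = 7)
(G(7, M) + f)**2 = (7 - 293/42)**2 = (1/42)**2 = 1/1764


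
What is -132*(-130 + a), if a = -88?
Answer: 28776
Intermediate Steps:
-132*(-130 + a) = -132*(-130 - 88) = -132*(-218) = 28776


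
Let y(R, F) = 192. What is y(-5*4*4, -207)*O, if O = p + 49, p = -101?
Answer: -9984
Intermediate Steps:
O = -52 (O = -101 + 49 = -52)
y(-5*4*4, -207)*O = 192*(-52) = -9984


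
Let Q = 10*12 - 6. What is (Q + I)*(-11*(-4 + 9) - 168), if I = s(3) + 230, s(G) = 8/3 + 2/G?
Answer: -232366/3 ≈ -77455.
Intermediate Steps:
s(G) = 8/3 + 2/G (s(G) = 8*(⅓) + 2/G = 8/3 + 2/G)
I = 700/3 (I = (8/3 + 2/3) + 230 = (8/3 + 2*(⅓)) + 230 = (8/3 + ⅔) + 230 = 10/3 + 230 = 700/3 ≈ 233.33)
Q = 114 (Q = 120 - 6 = 114)
(Q + I)*(-11*(-4 + 9) - 168) = (114 + 700/3)*(-11*(-4 + 9) - 168) = 1042*(-11*5 - 168)/3 = 1042*(-55 - 168)/3 = (1042/3)*(-223) = -232366/3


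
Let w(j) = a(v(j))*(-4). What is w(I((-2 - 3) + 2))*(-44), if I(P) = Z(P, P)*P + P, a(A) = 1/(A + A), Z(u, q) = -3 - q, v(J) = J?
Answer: -88/3 ≈ -29.333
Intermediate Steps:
a(A) = 1/(2*A)
I(P) = P + P*(-3 - P) (I(P) = (-3 - P)*P + P = P*(-3 - P) + P = P + P*(-3 - P))
w(j) = -2/j (w(j) = (1/(2*j))*(-4) = -2/j)
w(I((-2 - 3) + 2))*(-44) = -2*(-1/((2 + ((-2 - 3) + 2))*((-2 - 3) + 2)))*(-44) = -2*(-1/((-5 + 2)*(2 + (-5 + 2))))*(-44) = -2*1/(3*(2 - 3))*(-44) = -2/((-1*(-3)*(-1)))*(-44) = -2/(-3)*(-44) = -2*(-⅓)*(-44) = (⅔)*(-44) = -88/3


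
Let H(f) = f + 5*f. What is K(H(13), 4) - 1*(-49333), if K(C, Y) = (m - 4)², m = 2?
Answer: 49337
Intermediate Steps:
H(f) = 6*f
K(C, Y) = 4 (K(C, Y) = (2 - 4)² = (-2)² = 4)
K(H(13), 4) - 1*(-49333) = 4 - 1*(-49333) = 4 + 49333 = 49337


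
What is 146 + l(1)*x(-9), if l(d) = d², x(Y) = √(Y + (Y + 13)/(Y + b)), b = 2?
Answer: 146 + I*√469/7 ≈ 146.0 + 3.0938*I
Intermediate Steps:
x(Y) = √(Y + (13 + Y)/(2 + Y)) (x(Y) = √(Y + (Y + 13)/(Y + 2)) = √(Y + (13 + Y)/(2 + Y)))
146 + l(1)*x(-9) = 146 + 1²*√((13 - 9 - 9*(2 - 9))/(2 - 9)) = 146 + 1*√((13 - 9 - 9*(-7))/(-7)) = 146 + 1*√(-(13 - 9 + 63)/7) = 146 + 1*√(-⅐*67) = 146 + 1*√(-67/7) = 146 + 1*(I*√469/7) = 146 + I*√469/7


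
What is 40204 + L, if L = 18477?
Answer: 58681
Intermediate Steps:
40204 + L = 40204 + 18477 = 58681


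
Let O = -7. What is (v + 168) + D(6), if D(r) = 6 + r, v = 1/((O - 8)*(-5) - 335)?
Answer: 46799/260 ≈ 180.00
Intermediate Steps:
v = -1/260 (v = 1/((-7 - 8)*(-5) - 335) = 1/(-15*(-5) - 335) = 1/(75 - 335) = 1/(-260) = -1/260 ≈ -0.0038462)
(v + 168) + D(6) = (-1/260 + 168) + (6 + 6) = 43679/260 + 12 = 46799/260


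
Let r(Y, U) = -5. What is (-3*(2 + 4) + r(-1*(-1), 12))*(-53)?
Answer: 1219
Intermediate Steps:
(-3*(2 + 4) + r(-1*(-1), 12))*(-53) = (-3*(2 + 4) - 5)*(-53) = (-3*6 - 5)*(-53) = (-18 - 5)*(-53) = -23*(-53) = 1219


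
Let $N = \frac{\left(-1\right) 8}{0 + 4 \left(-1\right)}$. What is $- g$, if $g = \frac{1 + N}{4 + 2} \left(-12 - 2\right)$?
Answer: $7$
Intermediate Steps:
$N = 2$ ($N = - \frac{8}{0 - 4} = - \frac{8}{-4} = \left(-8\right) \left(- \frac{1}{4}\right) = 2$)
$g = -7$ ($g = \frac{1 + 2}{4 + 2} \left(-12 - 2\right) = \frac{3}{6} \left(-14\right) = 3 \cdot \frac{1}{6} \left(-14\right) = \frac{1}{2} \left(-14\right) = -7$)
$- g = \left(-1\right) \left(-7\right) = 7$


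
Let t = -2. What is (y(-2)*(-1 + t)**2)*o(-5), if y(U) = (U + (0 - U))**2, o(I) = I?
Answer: 0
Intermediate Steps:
y(U) = 0 (y(U) = (U - U)**2 = 0**2 = 0)
(y(-2)*(-1 + t)**2)*o(-5) = (0*(-1 - 2)**2)*(-5) = (0*(-3)**2)*(-5) = (0*9)*(-5) = 0*(-5) = 0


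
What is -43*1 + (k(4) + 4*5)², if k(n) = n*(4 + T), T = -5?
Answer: 213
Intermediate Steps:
k(n) = -n (k(n) = n*(4 - 5) = n*(-1) = -n)
-43*1 + (k(4) + 4*5)² = -43*1 + (-1*4 + 4*5)² = -43 + (-4 + 20)² = -43 + 16² = -43 + 256 = 213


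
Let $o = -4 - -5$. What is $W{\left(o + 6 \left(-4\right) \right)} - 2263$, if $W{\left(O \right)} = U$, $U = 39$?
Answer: $-2224$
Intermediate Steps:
$o = 1$ ($o = -4 + 5 = 1$)
$W{\left(O \right)} = 39$
$W{\left(o + 6 \left(-4\right) \right)} - 2263 = 39 - 2263 = -2224$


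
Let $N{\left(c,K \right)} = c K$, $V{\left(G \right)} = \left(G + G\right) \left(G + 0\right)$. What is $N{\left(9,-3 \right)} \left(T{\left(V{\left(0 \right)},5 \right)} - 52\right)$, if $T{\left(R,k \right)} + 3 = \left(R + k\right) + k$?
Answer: $1215$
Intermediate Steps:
$V{\left(G \right)} = 2 G^{2}$ ($V{\left(G \right)} = 2 G G = 2 G^{2}$)
$T{\left(R,k \right)} = -3 + R + 2 k$ ($T{\left(R,k \right)} = -3 + \left(\left(R + k\right) + k\right) = -3 + \left(R + 2 k\right) = -3 + R + 2 k$)
$N{\left(c,K \right)} = K c$
$N{\left(9,-3 \right)} \left(T{\left(V{\left(0 \right)},5 \right)} - 52\right) = \left(-3\right) 9 \left(\left(-3 + 2 \cdot 0^{2} + 2 \cdot 5\right) - 52\right) = - 27 \left(\left(-3 + 2 \cdot 0 + 10\right) - 52\right) = - 27 \left(\left(-3 + 0 + 10\right) - 52\right) = - 27 \left(7 - 52\right) = \left(-27\right) \left(-45\right) = 1215$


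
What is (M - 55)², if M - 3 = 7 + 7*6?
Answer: 9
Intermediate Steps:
M = 52 (M = 3 + (7 + 7*6) = 3 + (7 + 42) = 3 + 49 = 52)
(M - 55)² = (52 - 55)² = (-3)² = 9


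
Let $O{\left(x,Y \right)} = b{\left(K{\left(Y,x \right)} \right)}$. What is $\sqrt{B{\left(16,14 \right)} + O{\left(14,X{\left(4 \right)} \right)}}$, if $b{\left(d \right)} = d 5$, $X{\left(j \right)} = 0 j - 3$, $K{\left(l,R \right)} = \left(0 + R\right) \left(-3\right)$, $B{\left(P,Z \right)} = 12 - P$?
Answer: $i \sqrt{214} \approx 14.629 i$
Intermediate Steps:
$K{\left(l,R \right)} = - 3 R$ ($K{\left(l,R \right)} = R \left(-3\right) = - 3 R$)
$X{\left(j \right)} = -3$ ($X{\left(j \right)} = 0 - 3 = -3$)
$b{\left(d \right)} = 5 d$
$O{\left(x,Y \right)} = - 15 x$ ($O{\left(x,Y \right)} = 5 \left(- 3 x\right) = - 15 x$)
$\sqrt{B{\left(16,14 \right)} + O{\left(14,X{\left(4 \right)} \right)}} = \sqrt{\left(12 - 16\right) - 210} = \sqrt{-4 - 210} = \sqrt{-214} = i \sqrt{214}$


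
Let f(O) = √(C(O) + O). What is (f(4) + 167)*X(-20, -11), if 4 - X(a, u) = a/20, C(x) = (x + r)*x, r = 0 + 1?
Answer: 835 + 10*√6 ≈ 859.50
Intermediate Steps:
r = 1
C(x) = x*(1 + x) (C(x) = (x + 1)*x = (1 + x)*x = x*(1 + x))
X(a, u) = 4 - a/20
f(O) = √(O + O*(1 + O)) (f(O) = √(O*(1 + O) + O) = √(O + O*(1 + O)))
(f(4) + 167)*X(-20, -11) = (√(4*(2 + 4)) + 167)*(4 - 1/20*(-20)) = (√(4*6) + 167)*(4 + 1) = (√24 + 167)*5 = (2*√6 + 167)*5 = (167 + 2*√6)*5 = 835 + 10*√6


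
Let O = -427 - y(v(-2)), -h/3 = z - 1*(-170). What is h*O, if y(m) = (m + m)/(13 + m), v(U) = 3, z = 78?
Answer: 317967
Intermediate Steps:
y(m) = 2*m/(13 + m) (y(m) = (2*m)/(13 + m) = 2*m/(13 + m))
h = -744 (h = -3*(78 - 1*(-170)) = -3*(78 + 170) = -3*248 = -744)
O = -3419/8 (O = -427 - 2*3/(13 + 3) = -427 - 2*3/16 = -427 - 1*3/8 = -427 - 3/8 = -3419/8 ≈ -427.38)
h*O = -744*(-3419/8) = 317967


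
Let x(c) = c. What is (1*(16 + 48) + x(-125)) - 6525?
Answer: -6586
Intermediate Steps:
(1*(16 + 48) + x(-125)) - 6525 = (1*(16 + 48) - 125) - 6525 = (1*64 - 125) - 6525 = (64 - 125) - 6525 = -61 - 6525 = -6586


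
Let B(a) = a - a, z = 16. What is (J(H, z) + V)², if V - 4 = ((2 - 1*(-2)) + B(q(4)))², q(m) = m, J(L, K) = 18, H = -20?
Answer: 1444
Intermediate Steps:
B(a) = 0
V = 20 (V = 4 + ((2 - 1*(-2)) + 0)² = 4 + ((2 + 2) + 0)² = 4 + (4 + 0)² = 4 + 4² = 4 + 16 = 20)
(J(H, z) + V)² = (18 + 20)² = 38² = 1444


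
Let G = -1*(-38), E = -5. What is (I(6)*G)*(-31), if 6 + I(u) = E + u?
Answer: 5890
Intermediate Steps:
G = 38
I(u) = -11 + u (I(u) = -6 + (-5 + u) = -11 + u)
(I(6)*G)*(-31) = ((-11 + 6)*38)*(-31) = -5*38*(-31) = -190*(-31) = 5890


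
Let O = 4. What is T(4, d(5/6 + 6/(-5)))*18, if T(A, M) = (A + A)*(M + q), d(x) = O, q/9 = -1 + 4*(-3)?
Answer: -16272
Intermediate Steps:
q = -117 (q = 9*(-1 + 4*(-3)) = 9*(-1 - 12) = 9*(-13) = -117)
d(x) = 4
T(A, M) = 2*A*(-117 + M) (T(A, M) = (A + A)*(M - 117) = (2*A)*(-117 + M) = 2*A*(-117 + M))
T(4, d(5/6 + 6/(-5)))*18 = (2*4*(-117 + 4))*18 = (2*4*(-113))*18 = -904*18 = -16272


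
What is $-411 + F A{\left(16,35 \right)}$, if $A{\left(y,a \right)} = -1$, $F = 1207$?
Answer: $-1618$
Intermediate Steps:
$-411 + F A{\left(16,35 \right)} = -411 + 1207 \left(-1\right) = -411 - 1207 = -1618$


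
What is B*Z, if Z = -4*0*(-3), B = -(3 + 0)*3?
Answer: 0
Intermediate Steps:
B = -9 (B = -3*3 = -1*9 = -9)
Z = 0 (Z = 0*(-3) = 0)
B*Z = -9*0 = 0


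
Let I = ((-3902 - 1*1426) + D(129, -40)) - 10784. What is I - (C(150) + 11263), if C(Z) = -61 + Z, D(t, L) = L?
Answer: -27504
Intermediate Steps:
I = -16152 (I = ((-3902 - 1*1426) - 40) - 10784 = ((-3902 - 1426) - 40) - 10784 = (-5328 - 40) - 10784 = -5368 - 10784 = -16152)
I - (C(150) + 11263) = -16152 - ((-61 + 150) + 11263) = -16152 - (89 + 11263) = -16152 - 1*11352 = -16152 - 11352 = -27504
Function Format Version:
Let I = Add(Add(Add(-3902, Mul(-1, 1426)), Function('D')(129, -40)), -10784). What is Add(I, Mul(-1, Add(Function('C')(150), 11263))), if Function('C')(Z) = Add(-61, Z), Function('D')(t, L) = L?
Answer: -27504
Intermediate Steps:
I = -16152 (I = Add(Add(Add(-3902, Mul(-1, 1426)), -40), -10784) = Add(Add(Add(-3902, -1426), -40), -10784) = Add(Add(-5328, -40), -10784) = Add(-5368, -10784) = -16152)
Add(I, Mul(-1, Add(Function('C')(150), 11263))) = Add(-16152, Mul(-1, Add(Add(-61, 150), 11263))) = Add(-16152, Mul(-1, Add(89, 11263))) = Add(-16152, Mul(-1, 11352)) = Add(-16152, -11352) = -27504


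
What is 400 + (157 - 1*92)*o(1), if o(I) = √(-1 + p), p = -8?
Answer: 400 + 195*I ≈ 400.0 + 195.0*I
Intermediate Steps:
o(I) = 3*I (o(I) = √(-1 - 8) = √(-9) = 3*I)
400 + (157 - 1*92)*o(1) = 400 + (157 - 1*92)*(3*I) = 400 + (157 - 92)*(3*I) = 400 + 65*(3*I) = 400 + 195*I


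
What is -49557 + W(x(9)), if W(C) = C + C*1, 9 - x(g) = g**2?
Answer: -49701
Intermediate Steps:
x(g) = 9 - g**2
W(C) = 2*C (W(C) = C + C = 2*C)
-49557 + W(x(9)) = -49557 + 2*(9 - 1*9**2) = -49557 + 2*(9 - 1*81) = -49557 + 2*(9 - 81) = -49557 + 2*(-72) = -49557 - 144 = -49701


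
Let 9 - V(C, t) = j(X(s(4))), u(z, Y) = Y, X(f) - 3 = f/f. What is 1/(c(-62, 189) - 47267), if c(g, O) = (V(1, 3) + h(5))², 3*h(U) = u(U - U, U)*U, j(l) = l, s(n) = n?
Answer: -9/423803 ≈ -2.1236e-5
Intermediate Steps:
X(f) = 4 (X(f) = 3 + f/f = 3 + 1 = 4)
V(C, t) = 5 (V(C, t) = 9 - 1*4 = 9 - 4 = 5)
h(U) = U²/3 (h(U) = (U*U)/3 = U²/3)
c(g, O) = 1600/9 (c(g, O) = (5 + (⅓)*5²)² = (5 + (⅓)*25)² = (5 + 25/3)² = (40/3)² = 1600/9)
1/(c(-62, 189) - 47267) = 1/(1600/9 - 47267) = 1/(-423803/9) = -9/423803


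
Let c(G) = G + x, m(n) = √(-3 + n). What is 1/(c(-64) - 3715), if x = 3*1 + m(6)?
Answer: -3776/14258173 - √3/14258173 ≈ -0.00026495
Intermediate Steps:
x = 3 + √3 (x = 3*1 + √(-3 + 6) = 3 + √3 ≈ 4.7320)
c(G) = 3 + G + √3 (c(G) = G + (3 + √3) = 3 + G + √3)
1/(c(-64) - 3715) = 1/((3 - 64 + √3) - 3715) = 1/((-61 + √3) - 3715) = 1/(-3776 + √3)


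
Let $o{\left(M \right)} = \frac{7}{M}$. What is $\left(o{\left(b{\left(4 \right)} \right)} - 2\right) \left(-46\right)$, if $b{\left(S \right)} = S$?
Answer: $\frac{23}{2} \approx 11.5$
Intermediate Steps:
$\left(o{\left(b{\left(4 \right)} \right)} - 2\right) \left(-46\right) = \left(\frac{7}{4} - 2\right) \left(-46\right) = \left(- \frac{1}{4}\right) \left(-46\right) = \frac{23}{2}$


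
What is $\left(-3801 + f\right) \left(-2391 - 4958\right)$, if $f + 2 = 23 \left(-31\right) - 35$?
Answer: $33445299$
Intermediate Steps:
$f = -750$ ($f = -2 + \left(23 \left(-31\right) - 35\right) = -2 - 748 = -750$)
$\left(-3801 + f\right) \left(-2391 - 4958\right) = \left(-3801 - 750\right) \left(-2391 - 4958\right) = \left(-4551\right) \left(-7349\right) = 33445299$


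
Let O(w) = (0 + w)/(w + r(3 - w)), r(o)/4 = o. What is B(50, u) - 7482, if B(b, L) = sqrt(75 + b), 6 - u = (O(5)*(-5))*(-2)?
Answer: -7482 + 5*sqrt(5) ≈ -7470.8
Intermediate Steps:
r(o) = 4*o
O(w) = w/(12 - 3*w) (O(w) = (0 + w)/(w + 4*(3 - w)) = w/(w + (12 - 4*w)) = w/(12 - 3*w))
u = 68/3 (u = 6 - ((1/3)*5/(4 - 1*5))*(-5)*(-2) = 6 - ((1/3)*5/(4 - 5))*(-5)*(-2) = 6 - ((1/3)*5/(-1))*(-5)*(-2) = 6 - ((1/3)*5*(-1))*(-5)*(-2) = 6 - (-5/3*(-5))*(-2) = 6 - 25*(-2)/3 = 6 - 1*(-50/3) = 6 + 50/3 = 68/3 ≈ 22.667)
B(50, u) - 7482 = sqrt(75 + 50) - 7482 = sqrt(125) - 7482 = 5*sqrt(5) - 7482 = -7482 + 5*sqrt(5)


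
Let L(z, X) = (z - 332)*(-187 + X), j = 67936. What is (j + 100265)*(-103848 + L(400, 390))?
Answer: -15145490844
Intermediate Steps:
L(z, X) = (-332 + z)*(-187 + X)
(j + 100265)*(-103848 + L(400, 390)) = (67936 + 100265)*(-103848 + (62084 - 332*390 - 187*400 + 390*400)) = 168201*(-103848 + (62084 - 129480 - 74800 + 156000)) = 168201*(-103848 + 13804) = 168201*(-90044) = -15145490844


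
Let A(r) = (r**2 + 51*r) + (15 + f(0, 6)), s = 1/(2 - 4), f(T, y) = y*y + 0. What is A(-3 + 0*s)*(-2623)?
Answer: 243939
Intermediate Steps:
f(T, y) = y**2 (f(T, y) = y**2 + 0 = y**2)
s = -1/2 (s = 1/(-2) = -1/2 ≈ -0.50000)
A(r) = 51 + r**2 + 51*r (A(r) = (r**2 + 51*r) + (15 + 6**2) = (r**2 + 51*r) + (15 + 36) = (r**2 + 51*r) + 51 = 51 + r**2 + 51*r)
A(-3 + 0*s)*(-2623) = (51 + (-3 + 0*(-1/2))**2 + 51*(-3 + 0*(-1/2)))*(-2623) = (51 + (-3 + 0)**2 + 51*(-3 + 0))*(-2623) = (51 + (-3)**2 + 51*(-3))*(-2623) = (51 + 9 - 153)*(-2623) = -93*(-2623) = 243939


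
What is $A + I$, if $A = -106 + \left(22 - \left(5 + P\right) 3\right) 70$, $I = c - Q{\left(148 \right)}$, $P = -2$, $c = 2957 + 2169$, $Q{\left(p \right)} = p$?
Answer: $5782$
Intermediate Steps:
$c = 5126$
$I = 4978$ ($I = 5126 - 148 = 4978$)
$A = 804$ ($A = -106 + \left(22 - \left(5 - 2\right) 3\right) 70 = -106 + \left(22 - 3 \cdot 3\right) 70 = -106 + \left(22 - 9\right) 70 = -106 + 13 \cdot 70 = -106 + 910 = 804$)
$A + I = 804 + 4978 = 5782$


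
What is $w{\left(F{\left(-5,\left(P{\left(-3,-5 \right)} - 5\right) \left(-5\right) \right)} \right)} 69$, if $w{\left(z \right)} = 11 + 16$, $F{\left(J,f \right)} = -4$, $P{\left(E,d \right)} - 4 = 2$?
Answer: $1863$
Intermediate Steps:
$P{\left(E,d \right)} = 6$ ($P{\left(E,d \right)} = 4 + 2 = 6$)
$w{\left(z \right)} = 27$
$w{\left(F{\left(-5,\left(P{\left(-3,-5 \right)} - 5\right) \left(-5\right) \right)} \right)} 69 = 27 \cdot 69 = 1863$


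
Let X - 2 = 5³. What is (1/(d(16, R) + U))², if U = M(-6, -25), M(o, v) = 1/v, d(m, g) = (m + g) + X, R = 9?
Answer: 625/14432401 ≈ 4.3305e-5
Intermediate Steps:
X = 127 (X = 2 + 5³ = 2 + 125 = 127)
d(m, g) = 127 + g + m (d(m, g) = (m + g) + 127 = (g + m) + 127 = 127 + g + m)
U = -1/25 (U = 1/(-25) = -1/25 ≈ -0.040000)
(1/(d(16, R) + U))² = (1/((127 + 9 + 16) - 1/25))² = (1/(152 - 1/25))² = (1/(3799/25))² = (25/3799)² = 625/14432401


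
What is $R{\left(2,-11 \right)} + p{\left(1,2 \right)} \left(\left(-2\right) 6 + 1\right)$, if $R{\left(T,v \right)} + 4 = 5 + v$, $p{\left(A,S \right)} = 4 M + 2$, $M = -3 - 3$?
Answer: $232$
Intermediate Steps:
$M = -6$ ($M = -3 - 3 = -6$)
$p{\left(A,S \right)} = -22$ ($p{\left(A,S \right)} = 4 \left(-6\right) + 2 = -24 + 2 = -22$)
$R{\left(T,v \right)} = 1 + v$ ($R{\left(T,v \right)} = -4 + \left(5 + v\right) = 1 + v$)
$R{\left(2,-11 \right)} + p{\left(1,2 \right)} \left(\left(-2\right) 6 + 1\right) = \left(1 - 11\right) - 22 \left(\left(-2\right) 6 + 1\right) = -10 - 22 \left(-12 + 1\right) = -10 - -242 = -10 + 242 = 232$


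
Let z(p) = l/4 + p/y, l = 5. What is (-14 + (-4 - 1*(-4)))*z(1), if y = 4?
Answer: -21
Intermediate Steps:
z(p) = 5/4 + p/4
(-14 + (-4 - 1*(-4)))*z(1) = (-14 + (-4 - 1*(-4)))*(5/4 + (¼)*1) = (-14 + (-4 + 4))*(5/4 + ¼) = (-14 + 0)*(3/2) = -14*3/2 = -21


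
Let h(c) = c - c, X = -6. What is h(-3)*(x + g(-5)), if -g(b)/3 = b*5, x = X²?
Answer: 0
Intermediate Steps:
h(c) = 0
x = 36 (x = (-6)² = 36)
g(b) = -15*b (g(b) = -3*b*5 = -15*b)
h(-3)*(x + g(-5)) = 0*(36 - 15*(-5)) = 0*(36 + 75) = 0*111 = 0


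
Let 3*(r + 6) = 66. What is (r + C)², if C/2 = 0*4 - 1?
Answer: 196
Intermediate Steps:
r = 16 (r = -6 + (⅓)*66 = -6 + 22 = 16)
C = -2 (C = 2*(0*4 - 1) = 2*(0 - 1) = 2*(-1) = -2)
(r + C)² = (16 - 2)² = 14² = 196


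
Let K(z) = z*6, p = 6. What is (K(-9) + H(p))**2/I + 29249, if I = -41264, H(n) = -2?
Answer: 75432975/2579 ≈ 29249.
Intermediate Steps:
K(z) = 6*z
(K(-9) + H(p))**2/I + 29249 = (6*(-9) - 2)**2/(-41264) + 29249 = (-54 - 2)**2*(-1/41264) + 29249 = (-56)**2*(-1/41264) + 29249 = 3136*(-1/41264) + 29249 = -196/2579 + 29249 = 75432975/2579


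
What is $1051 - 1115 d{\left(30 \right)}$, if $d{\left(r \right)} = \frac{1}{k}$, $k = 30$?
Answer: $\frac{6083}{6} \approx 1013.8$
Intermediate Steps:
$d{\left(r \right)} = \frac{1}{30}$
$1051 - 1115 d{\left(30 \right)} = 1051 - \frac{223}{6} = \frac{6083}{6}$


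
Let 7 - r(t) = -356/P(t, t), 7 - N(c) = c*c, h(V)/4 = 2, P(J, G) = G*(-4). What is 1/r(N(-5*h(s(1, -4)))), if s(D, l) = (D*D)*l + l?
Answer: 1593/11240 ≈ 0.14173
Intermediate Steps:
P(J, G) = -4*G
s(D, l) = l + l*D**2 (s(D, l) = D**2*l + l = l*D**2 + l = l + l*D**2)
h(V) = 8 (h(V) = 4*2 = 8)
N(c) = 7 - c**2 (N(c) = 7 - c*c = 7 - c**2)
r(t) = 7 - 89/t (r(t) = 7 - (-356)/((-4*t)) = 7 - (-356)*(-1/(4*t)) = 7 - 89/t)
1/r(N(-5*h(s(1, -4)))) = 1/(7 - 89/(7 - (-5*8)**2)) = 1/(7 - 89/(7 - 1*(-40)**2)) = 1/(7 - 89/(7 - 1*1600)) = 1/(7 - 89/(7 - 1600)) = 1/(7 - 89/(-1593)) = 1/(7 - 89*(-1/1593)) = 1/(7 + 89/1593) = 1/(11240/1593) = 1593/11240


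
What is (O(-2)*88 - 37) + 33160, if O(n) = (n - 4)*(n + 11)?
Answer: 28371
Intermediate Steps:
O(n) = (-4 + n)*(11 + n)
(O(-2)*88 - 37) + 33160 = ((-44 + (-2)**2 + 7*(-2))*88 - 37) + 33160 = ((-44 + 4 - 14)*88 - 37) + 33160 = (-54*88 - 37) + 33160 = (-4752 - 37) + 33160 = -4789 + 33160 = 28371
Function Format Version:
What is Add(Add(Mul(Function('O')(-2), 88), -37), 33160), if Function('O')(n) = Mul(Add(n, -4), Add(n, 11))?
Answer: 28371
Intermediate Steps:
Function('O')(n) = Mul(Add(-4, n), Add(11, n))
Add(Add(Mul(Function('O')(-2), 88), -37), 33160) = Add(Add(Mul(Add(-44, Pow(-2, 2), Mul(7, -2)), 88), -37), 33160) = Add(Add(Mul(Add(-44, 4, -14), 88), -37), 33160) = Add(Add(Mul(-54, 88), -37), 33160) = Add(Add(-4752, -37), 33160) = Add(-4789, 33160) = 28371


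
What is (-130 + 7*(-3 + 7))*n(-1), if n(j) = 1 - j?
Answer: -204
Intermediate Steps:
(-130 + 7*(-3 + 7))*n(-1) = (-130 + 7*(-3 + 7))*(1 - 1*(-1)) = (-130 + 7*4)*(1 + 1) = (-130 + 28)*2 = -102*2 = -204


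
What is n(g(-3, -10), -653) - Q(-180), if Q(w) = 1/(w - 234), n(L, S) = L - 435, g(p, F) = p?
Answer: -181331/414 ≈ -438.00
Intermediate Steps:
n(L, S) = -435 + L
Q(w) = 1/(-234 + w)
n(g(-3, -10), -653) - Q(-180) = (-435 - 3) - 1/(-234 - 180) = -438 - 1/(-414) = -438 - 1*(-1/414) = -438 + 1/414 = -181331/414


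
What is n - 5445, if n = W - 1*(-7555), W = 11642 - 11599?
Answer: 2153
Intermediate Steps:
W = 43
n = 7598 (n = 43 - 1*(-7555) = 43 + 7555 = 7598)
n - 5445 = 7598 - 5445 = 2153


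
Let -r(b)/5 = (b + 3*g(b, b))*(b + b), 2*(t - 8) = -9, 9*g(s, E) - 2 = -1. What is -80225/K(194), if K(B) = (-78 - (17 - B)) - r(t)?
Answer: -481350/1399 ≈ -344.07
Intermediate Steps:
g(s, E) = ⅑ (g(s, E) = 2/9 + (⅑)*(-1) = 2/9 - ⅑ = ⅑)
t = 7/2 (t = 8 + (½)*(-9) = 8 - 9/2 = 7/2 ≈ 3.5000)
r(b) = -10*b*(⅓ + b) (r(b) = -5*(b + 3*(⅑))*(b + b) = -5*(b + ⅓)*2*b = -5*(⅓ + b)*2*b = -10*b*(⅓ + b))
K(B) = 235/6 + B (K(B) = (-78 - (17 - B)) - (-10)*7*(1 + 3*(7/2))/(3*2) = (-78 + (-17 + B)) - (-10)*7*(1 + 21/2)/(3*2) = (-95 + B) - (-10)*7*23/(3*2*2) = (-95 + B) - 1*(-805/6) = (-95 + B) + 805/6 = 235/6 + B)
-80225/K(194) = -80225/(235/6 + 194) = -80225/1399/6 = -80225*6/1399 = -481350/1399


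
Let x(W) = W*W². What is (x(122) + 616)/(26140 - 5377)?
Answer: 605488/6921 ≈ 87.486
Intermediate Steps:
x(W) = W³
(x(122) + 616)/(26140 - 5377) = (122³ + 616)/(26140 - 5377) = (1815848 + 616)/20763 = 1816464*(1/20763) = 605488/6921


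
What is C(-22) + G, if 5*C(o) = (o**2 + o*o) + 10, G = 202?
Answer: 1988/5 ≈ 397.60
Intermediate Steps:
C(o) = 2 + 2*o**2/5 (C(o) = ((o**2 + o*o) + 10)/5 = ((o**2 + o**2) + 10)/5 = (2*o**2 + 10)/5 = (10 + 2*o**2)/5 = 2 + 2*o**2/5)
C(-22) + G = (2 + (2/5)*(-22)**2) + 202 = (2 + (2/5)*484) + 202 = (2 + 968/5) + 202 = 978/5 + 202 = 1988/5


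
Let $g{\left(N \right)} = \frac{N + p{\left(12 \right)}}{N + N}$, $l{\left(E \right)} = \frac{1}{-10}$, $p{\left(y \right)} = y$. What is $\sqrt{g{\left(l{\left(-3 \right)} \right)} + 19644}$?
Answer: $\frac{\sqrt{78338}}{2} \approx 139.94$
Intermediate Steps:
$l{\left(E \right)} = - \frac{1}{10}$
$g{\left(N \right)} = \frac{12 + N}{2 N}$ ($g{\left(N \right)} = \frac{N + 12}{N + N} = \frac{12 + N}{2 N}$)
$\sqrt{g{\left(l{\left(-3 \right)} \right)} + 19644} = \sqrt{\frac{12 - \frac{1}{10}}{2 \left(- \frac{1}{10}\right)} + 19644} = \sqrt{\frac{1}{2} \left(-10\right) \frac{119}{10} + 19644} = \sqrt{- \frac{119}{2} + 19644} = \sqrt{\frac{39169}{2}} = \frac{\sqrt{78338}}{2}$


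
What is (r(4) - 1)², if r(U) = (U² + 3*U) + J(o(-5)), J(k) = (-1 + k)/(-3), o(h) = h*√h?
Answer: 6599/9 + 820*I*√5/9 ≈ 733.22 + 203.73*I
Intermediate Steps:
o(h) = h^(3/2)
J(k) = ⅓ - k/3 (J(k) = (-1 + k)*(-⅓) = ⅓ - k/3)
r(U) = ⅓ + U² + 3*U + 5*I*√5/3 (r(U) = (U² + 3*U) + (⅓ - (-5)*I*√5/3) = (U² + 3*U) + (⅓ + 5*I*√5/3) = ⅓ + U² + 3*U + 5*I*√5/3)
(r(4) - 1)² = ((⅓ + 4² + 3*4 + 5*I*√5/3) - 1)² = ((⅓ + 16 + 12 + 5*I*√5/3) - 1)² = ((85/3 + 5*I*√5/3) - 1)² = (82/3 + 5*I*√5/3)²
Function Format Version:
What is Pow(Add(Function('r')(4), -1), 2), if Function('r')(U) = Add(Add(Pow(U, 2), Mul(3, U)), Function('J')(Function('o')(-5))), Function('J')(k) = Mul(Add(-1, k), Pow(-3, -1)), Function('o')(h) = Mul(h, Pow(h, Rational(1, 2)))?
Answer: Add(Rational(6599, 9), Mul(Rational(820, 9), I, Pow(5, Rational(1, 2)))) ≈ Add(733.22, Mul(203.73, I))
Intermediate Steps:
Function('o')(h) = Pow(h, Rational(3, 2))
Function('J')(k) = Add(Rational(1, 3), Mul(Rational(-1, 3), k)) (Function('J')(k) = Mul(Add(-1, k), Rational(-1, 3)) = Add(Rational(1, 3), Mul(Rational(-1, 3), k)))
Function('r')(U) = Add(Rational(1, 3), Pow(U, 2), Mul(3, U), Mul(Rational(5, 3), I, Pow(5, Rational(1, 2)))) (Function('r')(U) = Add(Add(Pow(U, 2), Mul(3, U)), Add(Rational(1, 3), Mul(Rational(-1, 3), Pow(-5, Rational(3, 2))))) = Add(Add(Pow(U, 2), Mul(3, U)), Add(Rational(1, 3), Mul(Rational(-1, 3), Mul(-5, I, Pow(5, Rational(1, 2)))))) = Add(Add(Pow(U, 2), Mul(3, U)), Add(Rational(1, 3), Mul(Rational(5, 3), I, Pow(5, Rational(1, 2))))) = Add(Rational(1, 3), Pow(U, 2), Mul(3, U), Mul(Rational(5, 3), I, Pow(5, Rational(1, 2)))))
Pow(Add(Function('r')(4), -1), 2) = Pow(Add(Add(Rational(1, 3), Pow(4, 2), Mul(3, 4), Mul(Rational(5, 3), I, Pow(5, Rational(1, 2)))), -1), 2) = Pow(Add(Add(Rational(1, 3), 16, 12, Mul(Rational(5, 3), I, Pow(5, Rational(1, 2)))), -1), 2) = Pow(Add(Add(Rational(85, 3), Mul(Rational(5, 3), I, Pow(5, Rational(1, 2)))), -1), 2) = Pow(Add(Rational(82, 3), Mul(Rational(5, 3), I, Pow(5, Rational(1, 2)))), 2)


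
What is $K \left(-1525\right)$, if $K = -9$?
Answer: $13725$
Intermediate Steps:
$K \left(-1525\right) = \left(-9\right) \left(-1525\right) = 13725$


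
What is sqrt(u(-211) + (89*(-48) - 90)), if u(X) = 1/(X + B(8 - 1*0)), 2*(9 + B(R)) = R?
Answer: I*sqrt(5653158)/36 ≈ 66.045*I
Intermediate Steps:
B(R) = -9 + R/2
u(X) = 1/(-5 + X) (u(X) = 1/(X + (-9 + (8 - 1*0)/2)) = 1/(X + (-9 + (8 + 0)/2)) = 1/(X + (-9 + (1/2)*8)) = 1/(X + (-9 + 4)) = 1/(X - 5) = 1/(-5 + X))
sqrt(u(-211) + (89*(-48) - 90)) = sqrt(1/(-5 - 211) + (89*(-48) - 90)) = sqrt(1/(-216) + (-4272 - 90)) = sqrt(-1/216 - 4362) = sqrt(-942193/216) = I*sqrt(5653158)/36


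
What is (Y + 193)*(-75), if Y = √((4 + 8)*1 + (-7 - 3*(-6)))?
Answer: -14475 - 75*√23 ≈ -14835.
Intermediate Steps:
Y = √23 (Y = √(12*1 + (-7 + 18)) = √(12 + 11) = √23 ≈ 4.7958)
(Y + 193)*(-75) = (√23 + 193)*(-75) = (193 + √23)*(-75) = -14475 - 75*√23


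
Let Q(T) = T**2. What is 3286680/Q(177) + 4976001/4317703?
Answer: 4782267077123/45089772429 ≈ 106.06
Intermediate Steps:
3286680/Q(177) + 4976001/4317703 = 3286680/(177**2) + 4976001/4317703 = 3286680/31329 + 4976001*(1/4317703) = 3286680*(1/31329) + 4976001/4317703 = 1095560/10443 + 4976001/4317703 = 4782267077123/45089772429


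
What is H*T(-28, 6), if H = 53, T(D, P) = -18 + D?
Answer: -2438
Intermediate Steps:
H*T(-28, 6) = 53*(-18 - 28) = 53*(-46) = -2438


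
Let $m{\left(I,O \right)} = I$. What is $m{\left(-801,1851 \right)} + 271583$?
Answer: $270782$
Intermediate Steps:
$m{\left(-801,1851 \right)} + 271583 = -801 + 271583 = 270782$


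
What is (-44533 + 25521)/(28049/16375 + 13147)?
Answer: -155660750/107655087 ≈ -1.4459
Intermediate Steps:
(-44533 + 25521)/(28049/16375 + 13147) = -19012/(28049*(1/16375) + 13147) = -19012/(28049/16375 + 13147) = -19012/215310174/16375 = -19012*16375/215310174 = -155660750/107655087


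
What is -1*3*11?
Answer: -33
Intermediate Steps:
-1*3*11 = -3*11 = -33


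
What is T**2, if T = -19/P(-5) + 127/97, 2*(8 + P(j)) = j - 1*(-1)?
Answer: 9690769/940900 ≈ 10.299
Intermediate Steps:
P(j) = -15/2 + j/2 (P(j) = -8 + (j - 1*(-1))/2 = -8 + (j + 1)/2 = -8 + (1 + j)/2 = -8 + (1/2 + j/2) = -15/2 + j/2)
T = 3113/970 (T = -19/(-15/2 + (1/2)*(-5)) + 127/97 = -19/(-15/2 - 5/2) + 127*(1/97) = -19/(-10) + 127/97 = -19*(-1/10) + 127/97 = 19/10 + 127/97 = 3113/970 ≈ 3.2093)
T**2 = (3113/970)**2 = 9690769/940900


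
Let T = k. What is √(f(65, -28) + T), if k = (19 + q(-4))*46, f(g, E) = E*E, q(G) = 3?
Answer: 2*√449 ≈ 42.379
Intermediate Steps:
f(g, E) = E²
k = 1012 (k = (19 + 3)*46 = 22*46 = 1012)
T = 1012
√(f(65, -28) + T) = √((-28)² + 1012) = √(784 + 1012) = √1796 = 2*√449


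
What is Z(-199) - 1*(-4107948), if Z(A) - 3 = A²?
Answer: 4147552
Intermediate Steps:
Z(A) = 3 + A²
Z(-199) - 1*(-4107948) = (3 + (-199)²) - 1*(-4107948) = (3 + 39601) + 4107948 = 39604 + 4107948 = 4147552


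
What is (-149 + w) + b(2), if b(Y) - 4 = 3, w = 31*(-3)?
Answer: -235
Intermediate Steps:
w = -93
b(Y) = 7 (b(Y) = 4 + 3 = 7)
(-149 + w) + b(2) = (-149 - 93) + 7 = -242 + 7 = -235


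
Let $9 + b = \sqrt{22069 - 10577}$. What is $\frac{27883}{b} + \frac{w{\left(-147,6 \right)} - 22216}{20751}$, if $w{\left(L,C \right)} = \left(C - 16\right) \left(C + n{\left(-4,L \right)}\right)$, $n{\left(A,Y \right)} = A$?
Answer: $\frac{1651222067}{78929887} + \frac{724958 \sqrt{17}}{11411} \approx 282.87$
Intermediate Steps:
$w{\left(L,C \right)} = \left(-16 + C\right) \left(-4 + C\right)$ ($w{\left(L,C \right)} = \left(C - 16\right) \left(C - 4\right) = \left(-16 + C\right) \left(-4 + C\right)$)
$b = -9 + 26 \sqrt{17}$ ($b = -9 + \sqrt{22069 - 10577} = -9 + \sqrt{11492} = -9 + 26 \sqrt{17} \approx 98.201$)
$\frac{27883}{b} + \frac{w{\left(-147,6 \right)} - 22216}{20751} = \frac{27883}{-9 + 26 \sqrt{17}} + \frac{\left(64 + 6^{2} - 120\right) - 22216}{20751} = \frac{27883}{-9 + 26 \sqrt{17}} + \left(\left(64 + 36 - 120\right) - 22216\right) \frac{1}{20751} = \frac{27883}{-9 + 26 \sqrt{17}} + \left(-20 - 22216\right) \frac{1}{20751} = \frac{27883}{-9 + 26 \sqrt{17}} - \frac{7412}{6917} = - \frac{7412}{6917} + \frac{27883}{-9 + 26 \sqrt{17}}$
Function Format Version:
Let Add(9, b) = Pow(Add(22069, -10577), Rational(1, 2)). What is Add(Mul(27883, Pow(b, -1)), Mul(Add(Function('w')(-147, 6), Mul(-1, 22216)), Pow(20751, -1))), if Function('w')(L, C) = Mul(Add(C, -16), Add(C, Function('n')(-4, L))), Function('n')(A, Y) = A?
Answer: Add(Rational(1651222067, 78929887), Mul(Rational(724958, 11411), Pow(17, Rational(1, 2)))) ≈ 282.87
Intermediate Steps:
Function('w')(L, C) = Mul(Add(-16, C), Add(-4, C)) (Function('w')(L, C) = Mul(Add(C, -16), Add(C, -4)) = Mul(Add(-16, C), Add(-4, C)))
b = Add(-9, Mul(26, Pow(17, Rational(1, 2)))) (b = Add(-9, Pow(Add(22069, -10577), Rational(1, 2))) = Add(-9, Pow(11492, Rational(1, 2))) = Add(-9, Mul(26, Pow(17, Rational(1, 2)))) ≈ 98.201)
Add(Mul(27883, Pow(b, -1)), Mul(Add(Function('w')(-147, 6), Mul(-1, 22216)), Pow(20751, -1))) = Add(Mul(27883, Pow(Add(-9, Mul(26, Pow(17, Rational(1, 2)))), -1)), Mul(Add(Add(64, Pow(6, 2), Mul(-20, 6)), Mul(-1, 22216)), Pow(20751, -1))) = Add(Mul(27883, Pow(Add(-9, Mul(26, Pow(17, Rational(1, 2)))), -1)), Mul(Add(Add(64, 36, -120), -22216), Rational(1, 20751))) = Add(Mul(27883, Pow(Add(-9, Mul(26, Pow(17, Rational(1, 2)))), -1)), Mul(Add(-20, -22216), Rational(1, 20751))) = Add(Mul(27883, Pow(Add(-9, Mul(26, Pow(17, Rational(1, 2)))), -1)), Mul(-22236, Rational(1, 20751))) = Add(Mul(27883, Pow(Add(-9, Mul(26, Pow(17, Rational(1, 2)))), -1)), Rational(-7412, 6917)) = Add(Rational(-7412, 6917), Mul(27883, Pow(Add(-9, Mul(26, Pow(17, Rational(1, 2)))), -1)))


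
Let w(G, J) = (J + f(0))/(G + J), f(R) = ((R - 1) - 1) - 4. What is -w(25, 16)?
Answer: -10/41 ≈ -0.24390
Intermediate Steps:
f(R) = -6 + R (f(R) = ((-1 + R) - 1) - 4 = (-2 + R) - 4 = -6 + R)
w(G, J) = (-6 + J)/(G + J) (w(G, J) = (J + (-6 + 0))/(G + J) = (J - 6)/(G + J) = (-6 + J)/(G + J))
-w(25, 16) = -(-6 + 16)/(25 + 16) = -10/41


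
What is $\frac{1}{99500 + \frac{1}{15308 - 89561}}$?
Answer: $\frac{74253}{7388173499} \approx 1.005 \cdot 10^{-5}$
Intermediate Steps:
$\frac{1}{99500 + \frac{1}{15308 - 89561}} = \frac{1}{99500 + \frac{1}{-74253}} = \frac{1}{99500 - \frac{1}{74253}} = \frac{1}{\frac{7388173499}{74253}} = \frac{74253}{7388173499}$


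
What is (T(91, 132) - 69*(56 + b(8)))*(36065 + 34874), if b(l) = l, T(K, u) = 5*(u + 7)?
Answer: -263964019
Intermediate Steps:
T(K, u) = 35 + 5*u (T(K, u) = 5*(7 + u) = 35 + 5*u)
(T(91, 132) - 69*(56 + b(8)))*(36065 + 34874) = ((35 + 5*132) - 69*(56 + 8))*(36065 + 34874) = ((35 + 660) - 69*64)*70939 = (695 - 4416)*70939 = -3721*70939 = -263964019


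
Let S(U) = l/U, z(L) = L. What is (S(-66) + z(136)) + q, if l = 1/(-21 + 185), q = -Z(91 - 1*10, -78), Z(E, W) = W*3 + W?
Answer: 4849151/10824 ≈ 448.00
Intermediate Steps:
Z(E, W) = 4*W (Z(E, W) = 3*W + W = 4*W)
q = 312 (q = -4*(-78) = -1*(-312) = 312)
l = 1/164 ≈ 0.0060976
S(U) = 1/(164*U)
(S(-66) + z(136)) + q = ((1/164)/(-66) + 136) + 312 = ((1/164)*(-1/66) + 136) + 312 = (-1/10824 + 136) + 312 = 1472063/10824 + 312 = 4849151/10824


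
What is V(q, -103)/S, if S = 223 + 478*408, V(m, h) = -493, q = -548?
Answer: -493/195247 ≈ -0.0025250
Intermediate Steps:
S = 195247 (S = 223 + 195024 = 195247)
V(q, -103)/S = -493/195247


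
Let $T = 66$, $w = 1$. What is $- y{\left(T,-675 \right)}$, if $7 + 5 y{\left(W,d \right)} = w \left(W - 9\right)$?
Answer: $-10$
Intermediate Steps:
$y{\left(W,d \right)} = - \frac{16}{5} + \frac{W}{5}$ ($y{\left(W,d \right)} = - \frac{7}{5} + \frac{1 \left(W - 9\right)}{5} = - \frac{7}{5} + \frac{1 \left(-9 + W\right)}{5} = - \frac{7}{5} + \frac{-9 + W}{5} = - \frac{7}{5} + \left(- \frac{9}{5} + \frac{W}{5}\right) = - \frac{16}{5} + \frac{W}{5}$)
$- y{\left(T,-675 \right)} = - (- \frac{16}{5} + \frac{1}{5} \cdot 66) = - (- \frac{16}{5} + \frac{66}{5}) = \left(-1\right) 10 = -10$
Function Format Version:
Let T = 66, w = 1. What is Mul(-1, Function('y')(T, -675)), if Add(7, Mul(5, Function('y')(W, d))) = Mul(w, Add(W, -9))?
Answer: -10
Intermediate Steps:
Function('y')(W, d) = Add(Rational(-16, 5), Mul(Rational(1, 5), W)) (Function('y')(W, d) = Add(Rational(-7, 5), Mul(Rational(1, 5), Mul(1, Add(W, -9)))) = Add(Rational(-7, 5), Mul(Rational(1, 5), Mul(1, Add(-9, W)))) = Add(Rational(-7, 5), Mul(Rational(1, 5), Add(-9, W))) = Add(Rational(-7, 5), Add(Rational(-9, 5), Mul(Rational(1, 5), W))) = Add(Rational(-16, 5), Mul(Rational(1, 5), W)))
Mul(-1, Function('y')(T, -675)) = Mul(-1, Add(Rational(-16, 5), Mul(Rational(1, 5), 66))) = Mul(-1, Add(Rational(-16, 5), Rational(66, 5))) = Mul(-1, 10) = -10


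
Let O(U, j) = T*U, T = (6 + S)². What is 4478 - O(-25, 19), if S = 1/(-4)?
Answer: 84873/16 ≈ 5304.6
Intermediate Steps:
S = -¼ ≈ -0.25000
T = 529/16 (T = (6 - ¼)² = (23/4)² = 529/16 ≈ 33.063)
O(U, j) = 529*U/16
4478 - O(-25, 19) = 4478 - 529*(-25)/16 = 4478 - 1*(-13225/16) = 4478 + 13225/16 = 84873/16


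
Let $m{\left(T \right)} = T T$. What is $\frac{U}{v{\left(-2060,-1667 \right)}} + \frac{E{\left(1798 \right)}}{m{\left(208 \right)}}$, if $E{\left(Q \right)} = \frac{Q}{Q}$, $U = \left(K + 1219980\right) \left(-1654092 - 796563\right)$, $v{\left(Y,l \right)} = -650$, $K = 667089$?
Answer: $\frac{1539051930688901}{216320} \approx 7.1147 \cdot 10^{9}$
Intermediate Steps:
$m{\left(T \right)} = T^{2}$
$U = -4624555080195$ ($U = \left(667089 + 1219980\right) \left(-1654092 - 796563\right) = 1887069 \left(-2450655\right) = -4624555080195$)
$E{\left(Q \right)} = 1$
$\frac{U}{v{\left(-2060,-1667 \right)}} + \frac{E{\left(1798 \right)}}{m{\left(208 \right)}} = - \frac{4624555080195}{-650} + 1 \frac{1}{208^{2}} = \left(-4624555080195\right) \left(- \frac{1}{650}\right) + 1 \cdot \frac{1}{43264} = \frac{924911016039}{130} + 1 \cdot \frac{1}{43264} = \frac{924911016039}{130} + \frac{1}{43264} = \frac{1539051930688901}{216320}$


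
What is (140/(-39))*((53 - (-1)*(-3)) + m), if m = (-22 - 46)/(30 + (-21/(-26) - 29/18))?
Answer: -407110/2379 ≈ -171.13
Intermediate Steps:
m = -1989/854 (m = -68/(30 + (-21*(-1/26) - 29*1/18)) = -68/(30 + (21/26 - 29/18)) = -68/(30 - 94/117) = -68/3416/117 = -68*117/3416 = -1989/854 ≈ -2.3290)
(140/(-39))*((53 - (-1)*(-3)) + m) = (140/(-39))*((53 - (-1)*(-3)) - 1989/854) = (140*(-1/39))*((53 - 1*3) - 1989/854) = -140*((53 - 3) - 1989/854)/39 = -140*(50 - 1989/854)/39 = -140/39*40711/854 = -407110/2379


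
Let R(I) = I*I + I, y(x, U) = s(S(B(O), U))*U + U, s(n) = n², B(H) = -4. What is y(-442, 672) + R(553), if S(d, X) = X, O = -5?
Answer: 303771482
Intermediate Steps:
y(x, U) = U + U³ (y(x, U) = U²*U + U = U³ + U = U + U³)
R(I) = I + I² (R(I) = I² + I = I + I²)
y(-442, 672) + R(553) = (672 + 672³) + 553*(1 + 553) = (672 + 303464448) + 553*554 = 303465120 + 306362 = 303771482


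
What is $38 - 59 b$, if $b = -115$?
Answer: $6823$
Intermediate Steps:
$38 - 59 b = 38 - -6785 = 38 + 6785 = 6823$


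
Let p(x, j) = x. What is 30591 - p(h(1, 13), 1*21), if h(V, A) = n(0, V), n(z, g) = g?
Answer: 30590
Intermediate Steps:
h(V, A) = V
30591 - p(h(1, 13), 1*21) = 30591 - 1*1 = 30591 - 1 = 30590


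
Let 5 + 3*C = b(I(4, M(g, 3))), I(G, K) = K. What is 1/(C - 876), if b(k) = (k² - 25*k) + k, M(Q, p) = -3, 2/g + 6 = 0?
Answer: -3/2552 ≈ -0.0011755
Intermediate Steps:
g = -⅓ (g = 2/(-6 + 0) = 2/(-6) = 2*(-⅙) = -⅓ ≈ -0.33333)
b(k) = k² - 24*k
C = 76/3 (C = -5/3 + (-3*(-24 - 3))/3 = -5/3 + (-3*(-27))/3 = -5/3 + (⅓)*81 = -5/3 + 27 = 76/3 ≈ 25.333)
1/(C - 876) = 1/(76/3 - 876) = 1/(-2552/3) = -3/2552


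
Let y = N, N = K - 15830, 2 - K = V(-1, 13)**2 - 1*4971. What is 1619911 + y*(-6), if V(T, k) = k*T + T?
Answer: 1686229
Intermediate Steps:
V(T, k) = T + T*k (V(T, k) = T*k + T = T + T*k)
K = 4777 (K = 2 - ((-(1 + 13))**2 - 1*4971) = 2 - ((-1*14)**2 - 4971) = 2 - ((-14)**2 - 4971) = 2 - (196 - 4971) = 2 - 1*(-4775) = 2 + 4775 = 4777)
N = -11053 (N = 4777 - 15830 = -11053)
y = -11053
1619911 + y*(-6) = 1619911 - 11053*(-6) = 1619911 + 66318 = 1686229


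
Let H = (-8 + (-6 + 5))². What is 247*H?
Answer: 20007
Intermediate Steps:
H = 81 (H = (-8 - 1)² = (-9)² = 81)
247*H = 247*81 = 20007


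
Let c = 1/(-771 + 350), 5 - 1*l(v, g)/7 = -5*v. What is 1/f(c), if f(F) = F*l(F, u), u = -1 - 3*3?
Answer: -177241/14700 ≈ -12.057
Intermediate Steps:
u = -10 (u = -1 - 9 = -10)
l(v, g) = 35 + 35*v (l(v, g) = 35 - (-35)*v = 35 + 35*v)
c = -1/421 (c = 1/(-421) = -1/421 ≈ -0.0023753)
f(F) = F*(35 + 35*F)
1/f(c) = 1/(35*(-1/421)*(1 - 1/421)) = 1/(35*(-1/421)*(420/421)) = 1/(-14700/177241) = -177241/14700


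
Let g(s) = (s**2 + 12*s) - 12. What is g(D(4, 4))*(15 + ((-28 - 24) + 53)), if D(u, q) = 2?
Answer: 256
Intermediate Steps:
g(s) = -12 + s**2 + 12*s
g(D(4, 4))*(15 + ((-28 - 24) + 53)) = (-12 + 2**2 + 12*2)*(15 + ((-28 - 24) + 53)) = (-12 + 4 + 24)*(15 + (-52 + 53)) = 16*(15 + 1) = 16*16 = 256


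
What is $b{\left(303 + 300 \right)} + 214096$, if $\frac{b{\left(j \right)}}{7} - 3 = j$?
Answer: $218338$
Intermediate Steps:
$b{\left(j \right)} = 21 + 7 j$
$b{\left(303 + 300 \right)} + 214096 = \left(21 + 7 \left(303 + 300\right)\right) + 214096 = \left(21 + 7 \cdot 603\right) + 214096 = \left(21 + 4221\right) + 214096 = 4242 + 214096 = 218338$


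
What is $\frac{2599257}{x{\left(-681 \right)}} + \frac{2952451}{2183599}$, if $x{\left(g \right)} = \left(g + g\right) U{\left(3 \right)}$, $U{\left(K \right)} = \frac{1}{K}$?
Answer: $- \frac{5674394573189}{991353946} \approx -5723.9$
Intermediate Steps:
$x{\left(g \right)} = \frac{2 g}{3}$ ($x{\left(g \right)} = \frac{g + g}{3} = 2 g \frac{1}{3} = \frac{2 g}{3}$)
$\frac{2599257}{x{\left(-681 \right)}} + \frac{2952451}{2183599} = \frac{2599257}{\frac{2}{3} \left(-681\right)} + \frac{2952451}{2183599} = \frac{2599257}{-454} + 2952451 \cdot \frac{1}{2183599} = 2599257 \left(- \frac{1}{454}\right) + \frac{2952451}{2183599} = - \frac{2599257}{454} + \frac{2952451}{2183599} = - \frac{5674394573189}{991353946}$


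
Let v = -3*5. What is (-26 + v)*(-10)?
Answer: 410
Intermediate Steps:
v = -15
(-26 + v)*(-10) = (-26 - 15)*(-10) = -41*(-10) = 410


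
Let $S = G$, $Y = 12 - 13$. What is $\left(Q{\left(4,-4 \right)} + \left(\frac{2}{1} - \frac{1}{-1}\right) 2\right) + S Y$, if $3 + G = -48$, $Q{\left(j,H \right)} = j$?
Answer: $61$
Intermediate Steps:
$Y = -1$
$G = -51$ ($G = -3 - 48 = -51$)
$S = -51$
$\left(Q{\left(4,-4 \right)} + \left(\frac{2}{1} - \frac{1}{-1}\right) 2\right) + S Y = \left(4 + \left(\frac{2}{1} - \frac{1}{-1}\right) 2\right) - -51 = \left(4 + \left(2 \cdot 1 - -1\right) 2\right) + 51 = \left(4 + \left(2 + 1\right) 2\right) + 51 = \left(4 + 3 \cdot 2\right) + 51 = \left(4 + 6\right) + 51 = 10 + 51 = 61$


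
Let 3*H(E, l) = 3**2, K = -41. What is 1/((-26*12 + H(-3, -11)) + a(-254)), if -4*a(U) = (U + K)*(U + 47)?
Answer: -4/62301 ≈ -6.4204e-5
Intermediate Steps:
H(E, l) = 3 (H(E, l) = (1/3)*3**2 = (1/3)*9 = 3)
a(U) = -(-41 + U)*(47 + U)/4 (a(U) = -(U - 41)*(U + 47)/4 = -(-41 + U)*(47 + U)/4)
1/((-26*12 + H(-3, -11)) + a(-254)) = 1/((-26*12 + 3) + (1927/4 - 3/2*(-254) - 1/4*(-254)**2)) = 1/((-312 + 3) + (1927/4 + 381 - 1/4*64516)) = 1/(-309 + (1927/4 + 381 - 16129)) = 1/(-309 - 61065/4) = 1/(-62301/4) = -4/62301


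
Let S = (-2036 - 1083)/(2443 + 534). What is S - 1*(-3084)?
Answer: 9177949/2977 ≈ 3083.0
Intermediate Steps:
S = -3119/2977 ≈ -1.0477
S - 1*(-3084) = -3119/2977 - 1*(-3084) = -3119/2977 + 3084 = 9177949/2977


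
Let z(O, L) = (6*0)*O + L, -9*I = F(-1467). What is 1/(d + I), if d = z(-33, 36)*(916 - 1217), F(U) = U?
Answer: -1/10673 ≈ -9.3694e-5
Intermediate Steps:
I = 163 (I = -⅑*(-1467) = 163)
z(O, L) = L (z(O, L) = 0*O + L = 0 + L = L)
d = -10836 (d = 36*(916 - 1217) = 36*(-301) = -10836)
1/(d + I) = 1/(-10836 + 163) = 1/(-10673) = -1/10673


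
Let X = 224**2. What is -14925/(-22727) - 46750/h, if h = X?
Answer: -156805225/570174976 ≈ -0.27501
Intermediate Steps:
X = 50176
h = 50176
-14925/(-22727) - 46750/h = -14925/(-22727) - 46750/50176 = -14925*(-1/22727) - 46750*1/50176 = 14925/22727 - 23375/25088 = -156805225/570174976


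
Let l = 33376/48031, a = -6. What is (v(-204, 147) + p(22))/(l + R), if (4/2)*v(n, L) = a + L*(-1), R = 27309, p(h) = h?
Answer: -5235379/2623423910 ≈ -0.0019956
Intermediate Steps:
l = 33376/48031 (l = 33376*(1/48031) = 33376/48031 ≈ 0.69488)
v(n, L) = -3 - L/2 (v(n, L) = (-6 + L*(-1))/2 = (-6 - L)/2 = -3 - L/2)
(v(-204, 147) + p(22))/(l + R) = ((-3 - ½*147) + 22)/(33376/48031 + 27309) = ((-3 - 147/2) + 22)/(1311711955/48031) = (-153/2 + 22)*(48031/1311711955) = -109/2*48031/1311711955 = -5235379/2623423910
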